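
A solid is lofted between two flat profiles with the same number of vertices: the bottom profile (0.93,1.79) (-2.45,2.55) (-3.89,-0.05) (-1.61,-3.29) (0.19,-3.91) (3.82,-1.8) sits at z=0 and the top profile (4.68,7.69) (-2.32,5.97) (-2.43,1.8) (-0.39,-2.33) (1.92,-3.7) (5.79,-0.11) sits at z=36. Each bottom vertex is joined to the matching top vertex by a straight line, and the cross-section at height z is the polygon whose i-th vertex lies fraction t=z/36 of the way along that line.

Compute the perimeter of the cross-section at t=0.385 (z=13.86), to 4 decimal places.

Perimeter at t=0.385: 24.7497

Cross-section at t=0.385: each vertex is (1-t)·p0[i] + t·p1[i].
  v1: (1-0.385)·(0.93,1.79) + 0.385·(4.68,7.69) = (2.3737,4.0615)
  v2: (1-0.385)·(-2.45,2.55) + 0.385·(-2.32,5.97) = (-2.4000,3.8667)
  v3: (1-0.385)·(-3.89,-0.05) + 0.385·(-2.43,1.8) = (-3.3279,0.6623)
  v4: (1-0.385)·(-1.61,-3.29) + 0.385·(-0.39,-2.33) = (-1.1403,-2.9204)
  v5: (1-0.385)·(0.19,-3.91) + 0.385·(1.92,-3.7) = (0.8560,-3.8292)
  v6: (1-0.385)·(3.82,-1.8) + 0.385·(5.79,-0.11) = (4.5785,-1.1494)
Perimeter = Σ |v_{i+1} − v_i|:
  edge 1→2: √(-4.7737² + -0.1948²) = 4.7777 (running 4.7777)
  edge 2→3: √(-0.9280² + -3.2044²) = 3.3361 (running 8.1138)
  edge 3→4: √(2.1876² + -3.5827²) = 4.1977 (running 12.3115)
  edge 4→5: √(1.9964² + -0.9087²) = 2.1935 (running 14.5050)
  edge 5→6: √(3.7224² + 2.6798²) = 4.5867 (running 19.0916)
  edge 6→1: √(-2.2047² + 5.2109²) = 5.6581 (running 24.7497)
Perimeter = 24.7497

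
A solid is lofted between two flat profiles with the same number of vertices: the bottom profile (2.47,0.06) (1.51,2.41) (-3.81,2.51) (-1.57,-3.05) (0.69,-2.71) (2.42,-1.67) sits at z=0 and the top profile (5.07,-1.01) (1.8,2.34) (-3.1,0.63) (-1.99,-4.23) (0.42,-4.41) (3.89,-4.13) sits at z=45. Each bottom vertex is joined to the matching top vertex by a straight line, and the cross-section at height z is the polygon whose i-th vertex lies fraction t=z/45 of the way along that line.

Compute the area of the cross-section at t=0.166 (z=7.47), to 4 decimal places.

Cross-section at t=0.166: each vertex is (1-t)·p0[i] + t·p1[i].
  v1: (1-0.166)·(2.47,0.06) + 0.166·(5.07,-1.01) = (2.9016,-0.1176)
  v2: (1-0.166)·(1.51,2.41) + 0.166·(1.8,2.34) = (1.5581,2.3984)
  v3: (1-0.166)·(-3.81,2.51) + 0.166·(-3.1,0.63) = (-3.6921,2.1979)
  v4: (1-0.166)·(-1.57,-3.05) + 0.166·(-1.99,-4.23) = (-1.6397,-3.2459)
  v5: (1-0.166)·(0.69,-2.71) + 0.166·(0.42,-4.41) = (0.6452,-2.9922)
  v6: (1-0.166)·(2.42,-1.67) + 0.166·(3.89,-4.13) = (2.6640,-2.0784)
Shoelace sum Σ(x_i·y_{i+1} − x_{i+1}·y_i):
  i=1: 2.9016·2.3984 − 1.5581·-0.1176 = +7.1424 (running +7.1424)
  i=2: 1.5581·2.1979 − -3.6921·2.3984 = +12.2798 (running +19.4222)
  i=3: -3.6921·-3.2459 − -1.6397·2.1979 = +15.5882 (running +35.0104)
  i=4: -1.6397·-2.9922 − 0.6452·-3.2459 = +7.0005 (running +42.0110)
  i=5: 0.6452·-2.0784 − 2.6640·-2.9922 = +6.6304 (running +48.6414)
  i=6: 2.6640·-0.1176 − 2.9016·-2.0784 = +5.7172 (running +54.3586)
Area = |Σ|/2 = |54.3586|/2 = 27.1793

Area at t=0.166: 27.1793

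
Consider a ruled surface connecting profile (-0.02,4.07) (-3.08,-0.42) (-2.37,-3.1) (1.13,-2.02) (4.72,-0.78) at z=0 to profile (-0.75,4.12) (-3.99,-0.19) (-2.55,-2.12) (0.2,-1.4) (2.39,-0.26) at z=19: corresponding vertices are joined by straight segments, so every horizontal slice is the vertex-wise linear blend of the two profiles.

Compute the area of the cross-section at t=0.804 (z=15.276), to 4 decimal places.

Area at t=0.804: 22.2073

Cross-section at t=0.804: each vertex is (1-t)·p0[i] + t·p1[i].
  v1: (1-0.804)·(-0.02,4.07) + 0.804·(-0.75,4.12) = (-0.6069,4.1102)
  v2: (1-0.804)·(-3.08,-0.42) + 0.804·(-3.99,-0.19) = (-3.8116,-0.2351)
  v3: (1-0.804)·(-2.37,-3.1) + 0.804·(-2.55,-2.12) = (-2.5147,-2.3121)
  v4: (1-0.804)·(1.13,-2.02) + 0.804·(0.2,-1.4) = (0.3823,-1.5215)
  v5: (1-0.804)·(4.72,-0.78) + 0.804·(2.39,-0.26) = (2.8467,-0.3619)
Shoelace sum Σ(x_i·y_{i+1} − x_{i+1}·y_i):
  i=1: -0.6069·-0.2351 − -3.8116·4.1102 = +15.8093 (running +15.8093)
  i=2: -3.8116·-2.3121 − -2.5147·-0.2351 = +8.2217 (running +24.0309)
  i=3: -2.5147·-1.5215 − 0.3823·-2.3121 = +4.7101 (running +28.7410)
  i=4: 0.3823·-0.3619 − 2.8467·-1.5215 = +4.1929 (running +32.9339)
  i=5: 2.8467·4.1102 − -0.6069·-0.3619 = +11.4808 (running +44.4147)
Area = |Σ|/2 = |44.4147|/2 = 22.2073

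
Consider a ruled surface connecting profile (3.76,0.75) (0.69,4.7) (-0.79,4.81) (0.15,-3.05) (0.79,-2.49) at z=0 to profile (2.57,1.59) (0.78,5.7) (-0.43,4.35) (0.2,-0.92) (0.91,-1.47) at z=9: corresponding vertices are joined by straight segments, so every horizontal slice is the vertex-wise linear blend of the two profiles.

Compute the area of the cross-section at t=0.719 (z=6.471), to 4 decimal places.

Area at t=0.719: 14.1210

Cross-section at t=0.719: each vertex is (1-t)·p0[i] + t·p1[i].
  v1: (1-0.719)·(3.76,0.75) + 0.719·(2.57,1.59) = (2.9044,1.3540)
  v2: (1-0.719)·(0.69,4.7) + 0.719·(0.78,5.7) = (0.7547,5.4190)
  v3: (1-0.719)·(-0.79,4.81) + 0.719·(-0.43,4.35) = (-0.5312,4.4793)
  v4: (1-0.719)·(0.15,-3.05) + 0.719·(0.2,-0.92) = (0.1860,-1.5185)
  v5: (1-0.719)·(0.79,-2.49) + 0.719·(0.91,-1.47) = (0.8763,-1.7566)
Shoelace sum Σ(x_i·y_{i+1} − x_{i+1}·y_i):
  i=1: 2.9044·5.4190 − 0.7547·1.3540 = +14.7170 (running +14.7170)
  i=2: 0.7547·4.4793 − -0.5312·5.4190 = +6.2589 (running +20.9759)
  i=3: -0.5312·-1.5185 − 0.1860·4.4793 = -0.0263 (running +20.9496)
  i=4: 0.1860·-1.7566 − 0.8763·-1.5185 = +1.0040 (running +21.9536)
  i=5: 0.8763·1.3540 − 2.9044·-1.7566 = +6.2884 (running +28.2420)
Area = |Σ|/2 = |28.2420|/2 = 14.1210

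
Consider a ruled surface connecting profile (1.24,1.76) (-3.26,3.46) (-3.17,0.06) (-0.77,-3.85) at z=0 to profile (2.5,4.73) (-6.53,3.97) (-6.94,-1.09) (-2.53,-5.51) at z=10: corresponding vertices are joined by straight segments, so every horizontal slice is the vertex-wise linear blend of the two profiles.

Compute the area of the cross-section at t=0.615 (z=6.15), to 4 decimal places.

Area at t=0.615: 39.6689

Cross-section at t=0.615: each vertex is (1-t)·p0[i] + t·p1[i].
  v1: (1-0.615)·(1.24,1.76) + 0.615·(2.5,4.73) = (2.0149,3.5866)
  v2: (1-0.615)·(-3.26,3.46) + 0.615·(-6.53,3.97) = (-5.2710,3.7736)
  v3: (1-0.615)·(-3.17,0.06) + 0.615·(-6.94,-1.09) = (-5.4886,-0.6472)
  v4: (1-0.615)·(-0.77,-3.85) + 0.615·(-2.53,-5.51) = (-1.8524,-4.8709)
Shoelace sum Σ(x_i·y_{i+1} − x_{i+1}·y_i):
  i=1: 2.0149·3.7736 − -5.2710·3.5866 = +26.5084 (running +26.5084)
  i=2: -5.2710·-0.6472 − -5.4886·3.7736 = +24.1236 (running +50.6320)
  i=3: -5.4886·-4.8709 − -1.8524·-0.6472 = +25.5352 (running +76.1672)
  i=4: -1.8524·3.5866 − 2.0149·-4.8709 = +3.1707 (running +79.3378)
Area = |Σ|/2 = |79.3378|/2 = 39.6689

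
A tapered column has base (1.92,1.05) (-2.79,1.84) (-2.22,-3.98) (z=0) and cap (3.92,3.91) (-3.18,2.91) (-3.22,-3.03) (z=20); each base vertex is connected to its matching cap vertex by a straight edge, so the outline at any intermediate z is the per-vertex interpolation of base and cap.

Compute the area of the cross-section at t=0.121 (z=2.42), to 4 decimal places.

Area at t=0.121: 14.4417

Cross-section at t=0.121: each vertex is (1-t)·p0[i] + t·p1[i].
  v1: (1-0.121)·(1.92,1.05) + 0.121·(3.92,3.91) = (2.1620,1.3961)
  v2: (1-0.121)·(-2.79,1.84) + 0.121·(-3.18,2.91) = (-2.8372,1.9695)
  v3: (1-0.121)·(-2.22,-3.98) + 0.121·(-3.22,-3.03) = (-2.3410,-3.8650)
Shoelace sum Σ(x_i·y_{i+1} − x_{i+1}·y_i):
  i=1: 2.1620·1.9695 − -2.8372·1.3961 = +8.2189 (running +8.2189)
  i=2: -2.8372·-3.8650 − -2.3410·1.9695 = +15.5764 (running +23.7953)
  i=3: -2.3410·1.3961 − 2.1620·-3.8650 = +5.0881 (running +28.8834)
Area = |Σ|/2 = |28.8834|/2 = 14.4417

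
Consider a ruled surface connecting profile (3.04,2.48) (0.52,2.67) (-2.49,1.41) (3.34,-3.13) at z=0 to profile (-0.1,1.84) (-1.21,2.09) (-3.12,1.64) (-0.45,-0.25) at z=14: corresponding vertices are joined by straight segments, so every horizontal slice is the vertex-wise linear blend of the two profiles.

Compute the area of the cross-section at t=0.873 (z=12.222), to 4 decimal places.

Cross-section at t=0.873: each vertex is (1-t)·p0[i] + t·p1[i].
  v1: (1-0.873)·(3.04,2.48) + 0.873·(-0.1,1.84) = (0.2988,1.9213)
  v2: (1-0.873)·(0.52,2.67) + 0.873·(-1.21,2.09) = (-0.9903,2.1637)
  v3: (1-0.873)·(-2.49,1.41) + 0.873·(-3.12,1.64) = (-3.0400,1.6108)
  v4: (1-0.873)·(3.34,-3.13) + 0.873·(-0.45,-0.25) = (0.0313,-0.6158)
Shoelace sum Σ(x_i·y_{i+1} − x_{i+1}·y_i):
  i=1: 0.2988·2.1637 − -0.9903·1.9213 = +2.5491 (running +2.5491)
  i=2: -0.9903·1.6108 − -3.0400·2.1637 = +4.9824 (running +7.5314)
  i=3: -3.0400·-0.6158 − 0.0313·1.6108 = +1.8214 (running +9.3529)
  i=4: 0.0313·1.9213 − 0.2988·-0.6158 = +0.2442 (running +9.5970)
Area = |Σ|/2 = |9.5970|/2 = 4.7985

Area at t=0.873: 4.7985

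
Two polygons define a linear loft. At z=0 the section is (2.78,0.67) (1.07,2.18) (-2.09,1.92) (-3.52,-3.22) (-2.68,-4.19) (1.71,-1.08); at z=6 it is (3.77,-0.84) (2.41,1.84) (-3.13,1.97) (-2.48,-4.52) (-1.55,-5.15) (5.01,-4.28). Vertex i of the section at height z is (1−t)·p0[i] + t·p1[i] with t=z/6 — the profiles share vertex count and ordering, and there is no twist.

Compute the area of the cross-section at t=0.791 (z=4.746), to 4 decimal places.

Area at t=0.791: 39.7610

Cross-section at t=0.791: each vertex is (1-t)·p0[i] + t·p1[i].
  v1: (1-0.791)·(2.78,0.67) + 0.791·(3.77,-0.84) = (3.5631,-0.5244)
  v2: (1-0.791)·(1.07,2.18) + 0.791·(2.41,1.84) = (2.1299,1.9111)
  v3: (1-0.791)·(-2.09,1.92) + 0.791·(-3.13,1.97) = (-2.9126,1.9595)
  v4: (1-0.791)·(-3.52,-3.22) + 0.791·(-2.48,-4.52) = (-2.6974,-4.2483)
  v5: (1-0.791)·(-2.68,-4.19) + 0.791·(-1.55,-5.15) = (-1.7862,-4.9494)
  v6: (1-0.791)·(1.71,-1.08) + 0.791·(5.01,-4.28) = (4.3203,-3.6112)
Shoelace sum Σ(x_i·y_{i+1} − x_{i+1}·y_i):
  i=1: 3.5631·1.9111 − 2.1299·-0.5244 = +7.9262 (running +7.9262)
  i=2: 2.1299·1.9595 − -2.9126·1.9111 = +9.7400 (running +17.6662)
  i=3: -2.9126·-4.2483 − -2.6974·1.9595 = +17.6594 (running +35.3256)
  i=4: -2.6974·-4.9494 − -1.7862·-4.2483 = +5.7620 (running +41.0876)
  i=5: -1.7862·-3.6112 − 4.3203·-4.9494 = +27.8329 (running +68.9205)
  i=6: 4.3203·-0.5244 − 3.5631·-3.6112 = +10.6014 (running +79.5220)
Area = |Σ|/2 = |79.5220|/2 = 39.7610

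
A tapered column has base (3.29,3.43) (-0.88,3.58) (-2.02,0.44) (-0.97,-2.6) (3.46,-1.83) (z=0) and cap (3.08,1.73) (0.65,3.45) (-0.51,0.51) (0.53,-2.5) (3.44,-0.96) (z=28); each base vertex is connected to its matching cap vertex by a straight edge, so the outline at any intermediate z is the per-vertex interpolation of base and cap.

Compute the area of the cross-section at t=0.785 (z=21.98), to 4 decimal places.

Cross-section at t=0.785: each vertex is (1-t)·p0[i] + t·p1[i].
  v1: (1-0.785)·(3.29,3.43) + 0.785·(3.08,1.73) = (3.1252,2.0955)
  v2: (1-0.785)·(-0.88,3.58) + 0.785·(0.65,3.45) = (0.3211,3.4779)
  v3: (1-0.785)·(-2.02,0.44) + 0.785·(-0.51,0.51) = (-0.8347,0.4950)
  v4: (1-0.785)·(-0.97,-2.6) + 0.785·(0.53,-2.5) = (0.2075,-2.5215)
  v5: (1-0.785)·(3.46,-1.83) + 0.785·(3.44,-0.96) = (3.4443,-1.1471)
Shoelace sum Σ(x_i·y_{i+1} − x_{i+1}·y_i):
  i=1: 3.1252·3.4779 − 0.3211·2.0955 = +10.1964 (running +10.1964)
  i=2: 0.3211·0.4950 − -0.8347·3.4779 = +3.0618 (running +13.2581)
  i=3: -0.8347·-2.5215 − 0.2075·0.4950 = +2.0019 (running +15.2600)
  i=4: 0.2075·-1.1471 − 3.4443·-2.5215 = +8.4468 (running +23.7068)
  i=5: 3.4443·2.0955 − 3.1252·-1.1471 = +10.8022 (running +34.5090)
Area = |Σ|/2 = |34.5090|/2 = 17.2545

Area at t=0.785: 17.2545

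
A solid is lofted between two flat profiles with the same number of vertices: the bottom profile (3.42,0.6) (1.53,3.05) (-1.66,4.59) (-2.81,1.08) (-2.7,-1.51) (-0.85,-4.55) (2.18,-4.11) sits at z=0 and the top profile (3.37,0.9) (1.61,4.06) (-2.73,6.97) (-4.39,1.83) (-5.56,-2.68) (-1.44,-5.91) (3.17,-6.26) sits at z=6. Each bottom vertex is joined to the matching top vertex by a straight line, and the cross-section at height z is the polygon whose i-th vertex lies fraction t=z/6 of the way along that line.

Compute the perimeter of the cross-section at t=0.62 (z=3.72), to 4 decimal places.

Perimeter at t=0.62: 31.3844

Cross-section at t=0.62: each vertex is (1-t)·p0[i] + t·p1[i].
  v1: (1-0.62)·(3.42,0.6) + 0.62·(3.37,0.9) = (3.3890,0.7860)
  v2: (1-0.62)·(1.53,3.05) + 0.62·(1.61,4.06) = (1.5796,3.6762)
  v3: (1-0.62)·(-1.66,4.59) + 0.62·(-2.73,6.97) = (-2.3234,6.0656)
  v4: (1-0.62)·(-2.81,1.08) + 0.62·(-4.39,1.83) = (-3.7896,1.5450)
  v5: (1-0.62)·(-2.7,-1.51) + 0.62·(-5.56,-2.68) = (-4.4732,-2.2354)
  v6: (1-0.62)·(-0.85,-4.55) + 0.62·(-1.44,-5.91) = (-1.2158,-5.3932)
  v7: (1-0.62)·(2.18,-4.11) + 0.62·(3.17,-6.26) = (2.7938,-5.4430)
Perimeter = Σ |v_{i+1} − v_i|:
  edge 1→2: √(-1.8094² + 2.8902²) = 3.4099 (running 3.4099)
  edge 2→3: √(-3.9030² + 2.3894²) = 4.5763 (running 7.9862)
  edge 3→4: √(-1.4662² + -4.5206²) = 4.7524 (running 12.7386)
  edge 4→5: √(-0.6836² + -3.7804²) = 3.8417 (running 16.5803)
  edge 5→6: √(3.2574² + -3.1578²) = 4.5368 (running 21.1171)
  edge 6→7: √(4.0096² + -0.0498²) = 4.0099 (running 25.1270)
  edge 7→1: √(0.5952² + 6.2290²) = 6.2574 (running 31.3844)
Perimeter = 31.3844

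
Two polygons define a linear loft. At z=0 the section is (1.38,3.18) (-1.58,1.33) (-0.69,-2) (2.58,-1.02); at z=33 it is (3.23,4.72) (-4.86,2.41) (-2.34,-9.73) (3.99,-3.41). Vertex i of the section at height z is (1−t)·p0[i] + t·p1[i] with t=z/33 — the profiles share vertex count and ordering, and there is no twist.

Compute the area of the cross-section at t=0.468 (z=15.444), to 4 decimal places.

Cross-section at t=0.468: each vertex is (1-t)·p0[i] + t·p1[i].
  v1: (1-0.468)·(1.38,3.18) + 0.468·(3.23,4.72) = (2.2458,3.9007)
  v2: (1-0.468)·(-1.58,1.33) + 0.468·(-4.86,2.41) = (-3.1150,1.8354)
  v3: (1-0.468)·(-0.69,-2) + 0.468·(-2.34,-9.73) = (-1.4622,-5.6176)
  v4: (1-0.468)·(2.58,-1.02) + 0.468·(3.99,-3.41) = (3.2399,-2.1385)
Shoelace sum Σ(x_i·y_{i+1} − x_{i+1}·y_i):
  i=1: 2.2458·1.8354 − -3.1150·3.9007 = +16.2729 (running +16.2729)
  i=2: -3.1150·-5.6176 − -1.4622·1.8354 = +20.1830 (running +36.4559)
  i=3: -1.4622·-2.1385 − 3.2399·-5.6176 = +21.3274 (running +57.7833)
  i=4: 3.2399·3.9007 − 2.2458·-2.1385 = +17.4406 (running +75.2239)
Area = |Σ|/2 = |75.2239|/2 = 37.6119

Area at t=0.468: 37.6119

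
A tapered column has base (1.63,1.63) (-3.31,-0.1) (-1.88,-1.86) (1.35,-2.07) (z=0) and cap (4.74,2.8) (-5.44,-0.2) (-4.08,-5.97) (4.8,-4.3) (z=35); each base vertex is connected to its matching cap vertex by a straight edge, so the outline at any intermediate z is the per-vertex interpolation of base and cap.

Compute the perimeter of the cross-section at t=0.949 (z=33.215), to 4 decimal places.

Cross-section at t=0.949: each vertex is (1-t)·p0[i] + t·p1[i].
  v1: (1-0.949)·(1.63,1.63) + 0.949·(4.74,2.8) = (4.5814,2.7403)
  v2: (1-0.949)·(-3.31,-0.1) + 0.949·(-5.44,-0.2) = (-5.3314,-0.1949)
  v3: (1-0.949)·(-1.88,-1.86) + 0.949·(-4.08,-5.97) = (-3.9678,-5.7604)
  v4: (1-0.949)·(1.35,-2.07) + 0.949·(4.8,-4.3) = (4.6240,-4.1863)
Perimeter = Σ |v_{i+1} − v_i|:
  edge 1→2: √(-9.9128² + -2.9352²) = 10.3382 (running 10.3382)
  edge 2→3: √(1.3636² + -5.5655²) = 5.7301 (running 16.0683)
  edge 3→4: √(8.5918² + 1.5741²) = 8.7349 (running 24.8032)
  edge 4→1: √(-0.0427² + 6.9266²) = 6.9267 (running 31.7299)
Perimeter = 31.7299

Perimeter at t=0.949: 31.7299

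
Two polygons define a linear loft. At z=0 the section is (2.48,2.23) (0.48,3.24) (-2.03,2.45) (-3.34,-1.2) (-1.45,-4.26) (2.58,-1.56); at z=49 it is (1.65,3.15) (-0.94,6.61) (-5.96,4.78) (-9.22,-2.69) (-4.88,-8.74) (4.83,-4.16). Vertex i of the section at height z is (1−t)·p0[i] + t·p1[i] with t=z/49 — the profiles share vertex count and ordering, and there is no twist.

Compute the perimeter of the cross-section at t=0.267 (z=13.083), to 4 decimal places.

Cross-section at t=0.267: each vertex is (1-t)·p0[i] + t·p1[i].
  v1: (1-0.267)·(2.48,2.23) + 0.267·(1.65,3.15) = (2.2584,2.4756)
  v2: (1-0.267)·(0.48,3.24) + 0.267·(-0.94,6.61) = (0.1009,4.1398)
  v3: (1-0.267)·(-2.03,2.45) + 0.267·(-5.96,4.78) = (-3.0793,3.0721)
  v4: (1-0.267)·(-3.34,-1.2) + 0.267·(-9.22,-2.69) = (-4.9100,-1.5978)
  v5: (1-0.267)·(-1.45,-4.26) + 0.267·(-4.88,-8.74) = (-2.3658,-5.4562)
  v6: (1-0.267)·(2.58,-1.56) + 0.267·(4.83,-4.16) = (3.1808,-2.2542)
Perimeter = Σ |v_{i+1} − v_i|:
  edge 1→2: √(-2.1575² + 1.6641²) = 2.7248 (running 2.7248)
  edge 2→3: √(-3.1802² + -1.0677²) = 3.3546 (running 6.0794)
  edge 3→4: √(-1.8306² + -4.6699²) = 5.0159 (running 11.0953)
  edge 4→5: √(2.5442² + -3.8583²) = 4.6216 (running 15.7169)
  edge 5→6: √(5.5466² + 3.2020²) = 6.4044 (running 22.1214)
  edge 6→1: √(-0.9224² + 4.7298²) = 4.8189 (running 26.9403)
Perimeter = 26.9403

Perimeter at t=0.267: 26.9403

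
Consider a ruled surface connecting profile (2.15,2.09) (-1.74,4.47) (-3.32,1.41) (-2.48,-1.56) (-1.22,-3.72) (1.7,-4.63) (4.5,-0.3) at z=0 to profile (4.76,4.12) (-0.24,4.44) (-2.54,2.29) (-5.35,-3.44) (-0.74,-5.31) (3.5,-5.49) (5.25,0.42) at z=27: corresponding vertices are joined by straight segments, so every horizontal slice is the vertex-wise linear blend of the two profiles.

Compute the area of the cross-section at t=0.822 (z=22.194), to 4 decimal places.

Cross-section at t=0.822: each vertex is (1-t)·p0[i] + t·p1[i].
  v1: (1-0.822)·(2.15,2.09) + 0.822·(4.76,4.12) = (4.2954,3.7587)
  v2: (1-0.822)·(-1.74,4.47) + 0.822·(-0.24,4.44) = (-0.5070,4.4453)
  v3: (1-0.822)·(-3.32,1.41) + 0.822·(-2.54,2.29) = (-2.6788,2.1334)
  v4: (1-0.822)·(-2.48,-1.56) + 0.822·(-5.35,-3.44) = (-4.8391,-3.1054)
  v5: (1-0.822)·(-1.22,-3.72) + 0.822·(-0.74,-5.31) = (-0.8254,-5.0270)
  v6: (1-0.822)·(1.7,-4.63) + 0.822·(3.5,-5.49) = (3.1796,-5.3369)
  v7: (1-0.822)·(4.5,-0.3) + 0.822·(5.25,0.42) = (5.1165,0.2918)
Shoelace sum Σ(x_i·y_{i+1} − x_{i+1}·y_i):
  i=1: 4.2954·4.4453 − -0.5070·3.7587 = +21.0002 (running +21.0002)
  i=2: -0.5070·2.1334 − -2.6788·4.4453 = +10.8267 (running +31.8270)
  i=3: -2.6788·-3.1054 − -4.8391·2.1334 = +18.6424 (running +50.4694)
  i=4: -4.8391·-5.0270 − -0.8254·-3.1054 = +21.7630 (running +72.2323)
  i=5: -0.8254·-5.3369 − 3.1796·-5.0270 = +20.3891 (running +92.6214)
  i=6: 3.1796·0.2918 − 5.1165·-5.3369 = +28.2343 (running +120.8557)
  i=7: 5.1165·3.7587 − 4.2954·0.2918 = +17.9776 (running +138.8333)
Area = |Σ|/2 = |138.8333|/2 = 69.4167

Area at t=0.822: 69.4167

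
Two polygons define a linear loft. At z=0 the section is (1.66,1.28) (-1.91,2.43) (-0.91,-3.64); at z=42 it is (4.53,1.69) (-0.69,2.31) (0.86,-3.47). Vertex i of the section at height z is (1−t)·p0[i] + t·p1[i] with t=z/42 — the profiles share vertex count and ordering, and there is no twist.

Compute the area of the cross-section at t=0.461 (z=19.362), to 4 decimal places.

Cross-section at t=0.461: each vertex is (1-t)·p0[i] + t·p1[i].
  v1: (1-0.461)·(1.66,1.28) + 0.461·(4.53,1.69) = (2.9831,1.4690)
  v2: (1-0.461)·(-1.91,2.43) + 0.461·(-0.69,2.31) = (-1.3476,2.3747)
  v3: (1-0.461)·(-0.91,-3.64) + 0.461·(0.86,-3.47) = (-0.0940,-3.5616)
Shoelace sum Σ(x_i·y_{i+1} − x_{i+1}·y_i):
  i=1: 2.9831·2.3747 − -1.3476·1.4690 = +9.0634 (running +9.0634)
  i=2: -1.3476·-3.5616 − -0.0940·2.3747 = +5.0229 (running +14.0863)
  i=3: -0.0940·1.4690 − 2.9831·-3.5616 = +10.4865 (running +24.5728)
Area = |Σ|/2 = |24.5728|/2 = 12.2864

Area at t=0.461: 12.2864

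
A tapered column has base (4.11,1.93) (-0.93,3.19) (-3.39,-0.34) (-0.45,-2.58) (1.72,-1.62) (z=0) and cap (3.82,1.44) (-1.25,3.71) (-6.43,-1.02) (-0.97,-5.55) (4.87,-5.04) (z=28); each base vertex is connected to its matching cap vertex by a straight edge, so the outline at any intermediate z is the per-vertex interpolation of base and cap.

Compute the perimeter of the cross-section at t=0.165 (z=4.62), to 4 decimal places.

Perimeter at t=0.165: 21.5669

Cross-section at t=0.165: each vertex is (1-t)·p0[i] + t·p1[i].
  v1: (1-0.165)·(4.11,1.93) + 0.165·(3.82,1.44) = (4.0621,1.8491)
  v2: (1-0.165)·(-0.93,3.19) + 0.165·(-1.25,3.71) = (-0.9828,3.2758)
  v3: (1-0.165)·(-3.39,-0.34) + 0.165·(-6.43,-1.02) = (-3.8916,-0.4522)
  v4: (1-0.165)·(-0.45,-2.58) + 0.165·(-0.97,-5.55) = (-0.5358,-3.0701)
  v5: (1-0.165)·(1.72,-1.62) + 0.165·(4.87,-5.04) = (2.2397,-2.1843)
Perimeter = Σ |v_{i+1} − v_i|:
  edge 1→2: √(-5.0450² + 1.4266²) = 5.2428 (running 5.2428)
  edge 2→3: √(-2.9088² + -3.7280²) = 4.7285 (running 9.9713)
  edge 3→4: √(3.3558² + -2.6179²) = 4.2561 (running 14.2274)
  edge 4→5: √(2.7755² + 0.8858²) = 2.9135 (running 17.1409)
  edge 5→1: √(1.8224² + 4.0335²) = 4.4260 (running 21.5669)
Perimeter = 21.5669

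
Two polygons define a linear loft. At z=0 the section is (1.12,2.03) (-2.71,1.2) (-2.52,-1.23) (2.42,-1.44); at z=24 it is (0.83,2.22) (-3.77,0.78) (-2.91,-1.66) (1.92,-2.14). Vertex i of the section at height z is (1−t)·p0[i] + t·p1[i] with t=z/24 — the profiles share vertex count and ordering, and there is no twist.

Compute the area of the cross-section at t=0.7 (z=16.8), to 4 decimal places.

Cross-section at t=0.7: each vertex is (1-t)·p0[i] + t·p1[i].
  v1: (1-0.7)·(1.12,2.03) + 0.7·(0.83,2.22) = (0.9170,2.1630)
  v2: (1-0.7)·(-2.71,1.2) + 0.7·(-3.77,0.78) = (-3.4520,0.9060)
  v3: (1-0.7)·(-2.52,-1.23) + 0.7·(-2.91,-1.66) = (-2.7930,-1.5310)
  v4: (1-0.7)·(2.42,-1.44) + 0.7·(1.92,-2.14) = (2.0700,-1.9300)
Shoelace sum Σ(x_i·y_{i+1} − x_{i+1}·y_i):
  i=1: 0.9170·0.9060 − -3.4520·2.1630 = +8.2975 (running +8.2975)
  i=2: -3.4520·-1.5310 − -2.7930·0.9060 = +7.8155 (running +16.1129)
  i=3: -2.7930·-1.9300 − 2.0700·-1.5310 = +8.5597 (running +24.6726)
  i=4: 2.0700·2.1630 − 0.9170·-1.9300 = +6.2472 (running +30.9198)
Area = |Σ|/2 = |30.9198|/2 = 15.4599

Area at t=0.7: 15.4599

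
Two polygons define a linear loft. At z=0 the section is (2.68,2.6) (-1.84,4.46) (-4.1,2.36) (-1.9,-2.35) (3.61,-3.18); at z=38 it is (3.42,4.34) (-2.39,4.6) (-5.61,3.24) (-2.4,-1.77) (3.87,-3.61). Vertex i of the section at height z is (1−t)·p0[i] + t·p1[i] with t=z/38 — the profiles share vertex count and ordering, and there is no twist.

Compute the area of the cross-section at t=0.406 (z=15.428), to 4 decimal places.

Area at t=0.406: 44.4205

Cross-section at t=0.406: each vertex is (1-t)·p0[i] + t·p1[i].
  v1: (1-0.406)·(2.68,2.6) + 0.406·(3.42,4.34) = (2.9804,3.3064)
  v2: (1-0.406)·(-1.84,4.46) + 0.406·(-2.39,4.6) = (-2.0633,4.5168)
  v3: (1-0.406)·(-4.1,2.36) + 0.406·(-5.61,3.24) = (-4.7131,2.7173)
  v4: (1-0.406)·(-1.9,-2.35) + 0.406·(-2.4,-1.77) = (-2.1030,-2.1145)
  v5: (1-0.406)·(3.61,-3.18) + 0.406·(3.87,-3.61) = (3.7156,-3.3546)
Shoelace sum Σ(x_i·y_{i+1} − x_{i+1}·y_i):
  i=1: 2.9804·4.5168 − -2.0633·3.3064 = +20.2843 (running +20.2843)
  i=2: -2.0633·2.7173 − -4.7131·4.5168 = +15.6816 (running +35.9659)
  i=3: -4.7131·-2.1145 − -2.1030·2.7173 = +15.6803 (running +51.6462)
  i=4: -2.1030·-3.3546 − 3.7156·-2.1145 = +14.9113 (running +66.5575)
  i=5: 3.7156·3.3064 − 2.9804·-3.3546 = +22.2834 (running +88.8409)
Area = |Σ|/2 = |88.8409|/2 = 44.4205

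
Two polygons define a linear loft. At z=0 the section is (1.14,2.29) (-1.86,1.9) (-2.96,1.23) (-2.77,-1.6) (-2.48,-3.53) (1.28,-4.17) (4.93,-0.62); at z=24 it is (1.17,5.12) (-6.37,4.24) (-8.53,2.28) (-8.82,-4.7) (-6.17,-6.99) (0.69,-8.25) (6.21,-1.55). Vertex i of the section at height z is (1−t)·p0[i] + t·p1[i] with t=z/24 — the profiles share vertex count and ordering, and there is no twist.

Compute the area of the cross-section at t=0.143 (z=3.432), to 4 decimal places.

Area at t=0.143: 46.2875

Cross-section at t=0.143: each vertex is (1-t)·p0[i] + t·p1[i].
  v1: (1-0.143)·(1.14,2.29) + 0.143·(1.17,5.12) = (1.1443,2.6947)
  v2: (1-0.143)·(-1.86,1.9) + 0.143·(-6.37,4.24) = (-2.5049,2.2346)
  v3: (1-0.143)·(-2.96,1.23) + 0.143·(-8.53,2.28) = (-3.7565,1.3801)
  v4: (1-0.143)·(-2.77,-1.6) + 0.143·(-8.82,-4.7) = (-3.6351,-2.0433)
  v5: (1-0.143)·(-2.48,-3.53) + 0.143·(-6.17,-6.99) = (-3.0077,-4.0248)
  v6: (1-0.143)·(1.28,-4.17) + 0.143·(0.69,-8.25) = (1.1956,-4.7534)
  v7: (1-0.143)·(4.93,-0.62) + 0.143·(6.21,-1.55) = (5.1130,-0.7530)
Shoelace sum Σ(x_i·y_{i+1} − x_{i+1}·y_i):
  i=1: 1.1443·2.2346 − -2.5049·2.6947 = +9.3071 (running +9.3071)
  i=2: -2.5049·1.3801 − -3.7565·2.2346 = +4.9372 (running +14.2443)
  i=3: -3.7565·-2.0433 − -3.6351·1.3801 = +12.6927 (running +26.9370)
  i=4: -3.6351·-4.0248 − -3.0077·-2.0433 = +8.4851 (running +35.4221)
  i=5: -3.0077·-4.7534 − 1.1956·-4.0248 = +19.1089 (running +54.5310)
  i=6: 1.1956·-0.7530 − 5.1130·-4.7534 = +23.4042 (running +77.9353)
  i=7: 5.1130·2.6947 − 1.1443·-0.7530 = +14.6397 (running +92.5749)
Area = |Σ|/2 = |92.5749|/2 = 46.2875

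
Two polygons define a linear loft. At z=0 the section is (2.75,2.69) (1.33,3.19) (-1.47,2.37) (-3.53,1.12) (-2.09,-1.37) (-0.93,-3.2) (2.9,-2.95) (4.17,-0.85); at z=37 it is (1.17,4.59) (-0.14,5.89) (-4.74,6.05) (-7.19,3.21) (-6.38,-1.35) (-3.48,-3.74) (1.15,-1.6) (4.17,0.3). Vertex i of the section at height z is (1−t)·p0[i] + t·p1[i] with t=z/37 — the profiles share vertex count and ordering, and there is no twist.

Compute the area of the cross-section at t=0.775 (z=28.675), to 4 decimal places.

Area at t=0.775: 63.6097

Cross-section at t=0.775: each vertex is (1-t)·p0[i] + t·p1[i].
  v1: (1-0.775)·(2.75,2.69) + 0.775·(1.17,4.59) = (1.5255,4.1625)
  v2: (1-0.775)·(1.33,3.19) + 0.775·(-0.14,5.89) = (0.1907,5.2825)
  v3: (1-0.775)·(-1.47,2.37) + 0.775·(-4.74,6.05) = (-4.0042,5.2220)
  v4: (1-0.775)·(-3.53,1.12) + 0.775·(-7.19,3.21) = (-6.3665,2.7397)
  v5: (1-0.775)·(-2.09,-1.37) + 0.775·(-6.38,-1.35) = (-5.4147,-1.3545)
  v6: (1-0.775)·(-0.93,-3.2) + 0.775·(-3.48,-3.74) = (-2.9062,-3.6185)
  v7: (1-0.775)·(2.9,-2.95) + 0.775·(1.15,-1.6) = (1.5437,-1.9038)
  v8: (1-0.775)·(4.17,-0.85) + 0.775·(4.17,0.3) = (4.1700,0.0413)
Shoelace sum Σ(x_i·y_{i+1} − x_{i+1}·y_i):
  i=1: 1.5255·5.2825 − 0.1907·4.1625 = +7.2645 (running +7.2645)
  i=2: 0.1907·5.2220 − -4.0042·5.2825 = +22.1485 (running +29.4130)
  i=3: -4.0042·2.7397 − -6.3665·5.2220 = +22.2752 (running +51.6882)
  i=4: -6.3665·-1.3545 − -5.4147·2.7397 = +23.4585 (running +75.1467)
  i=5: -5.4147·-3.6185 − -2.9062·-1.3545 = +15.6568 (running +90.8035)
  i=6: -2.9062·-1.9038 − 1.5437·-3.6185 = +11.1188 (running +101.9223)
  i=7: 1.5437·0.0413 − 4.1700·-1.9038 = +8.0023 (running +109.9246)
  i=8: 4.1700·4.1625 − 1.5255·0.0413 = +17.2947 (running +127.2193)
Area = |Σ|/2 = |127.2193|/2 = 63.6097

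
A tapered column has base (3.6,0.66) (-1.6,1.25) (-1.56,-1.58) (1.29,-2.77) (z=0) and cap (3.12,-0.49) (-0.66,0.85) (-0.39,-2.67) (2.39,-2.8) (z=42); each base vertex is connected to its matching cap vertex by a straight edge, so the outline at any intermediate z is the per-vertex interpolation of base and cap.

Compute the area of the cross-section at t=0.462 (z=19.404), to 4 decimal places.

Area at t=0.462: 11.7420

Cross-section at t=0.462: each vertex is (1-t)·p0[i] + t·p1[i].
  v1: (1-0.462)·(3.6,0.66) + 0.462·(3.12,-0.49) = (3.3782,0.1287)
  v2: (1-0.462)·(-1.6,1.25) + 0.462·(-0.66,0.85) = (-1.1657,1.0652)
  v3: (1-0.462)·(-1.56,-1.58) + 0.462·(-0.39,-2.67) = (-1.0195,-2.0836)
  v4: (1-0.462)·(1.29,-2.77) + 0.462·(2.39,-2.8) = (1.7982,-2.7839)
Shoelace sum Σ(x_i·y_{i+1} − x_{i+1}·y_i):
  i=1: 3.3782·1.0652 − -1.1657·0.1287 = +3.7485 (running +3.7485)
  i=2: -1.1657·-2.0836 − -1.0195·1.0652 = +3.5148 (running +7.2633)
  i=3: -1.0195·-2.7839 − 1.7982·-2.0836 = +6.5847 (running +13.8481)
  i=4: 1.7982·0.1287 − 3.3782·-2.7839 = +9.6360 (running +23.4840)
Area = |Σ|/2 = |23.4840|/2 = 11.7420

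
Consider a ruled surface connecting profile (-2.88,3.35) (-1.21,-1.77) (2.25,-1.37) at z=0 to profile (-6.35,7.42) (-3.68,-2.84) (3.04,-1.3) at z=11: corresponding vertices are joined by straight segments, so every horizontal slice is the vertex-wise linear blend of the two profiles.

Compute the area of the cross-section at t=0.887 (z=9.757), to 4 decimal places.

Cross-section at t=0.887: each vertex is (1-t)·p0[i] + t·p1[i].
  v1: (1-0.887)·(-2.88,3.35) + 0.887·(-6.35,7.42) = (-5.9579,6.9601)
  v2: (1-0.887)·(-1.21,-1.77) + 0.887·(-3.68,-2.84) = (-3.4009,-2.7191)
  v3: (1-0.887)·(2.25,-1.37) + 0.887·(3.04,-1.3) = (2.9507,-1.3079)
Shoelace sum Σ(x_i·y_{i+1} − x_{i+1}·y_i):
  i=1: -5.9579·-2.7191 − -3.4009·6.9601 = +39.8705 (running +39.8705)
  i=2: -3.4009·-1.3079 − 2.9507·-2.7191 = +12.4714 (running +52.3419)
  i=3: 2.9507·6.9601 − -5.9579·-1.3079 = +12.7450 (running +65.0869)
Area = |Σ|/2 = |65.0869|/2 = 32.5434

Area at t=0.887: 32.5434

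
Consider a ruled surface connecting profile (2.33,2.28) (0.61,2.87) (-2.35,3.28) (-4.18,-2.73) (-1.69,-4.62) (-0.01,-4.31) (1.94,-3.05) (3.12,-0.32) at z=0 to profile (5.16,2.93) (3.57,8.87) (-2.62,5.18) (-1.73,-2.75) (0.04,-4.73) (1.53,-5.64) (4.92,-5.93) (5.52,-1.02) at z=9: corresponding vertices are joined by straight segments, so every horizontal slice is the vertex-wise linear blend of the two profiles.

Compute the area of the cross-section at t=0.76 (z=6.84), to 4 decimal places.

Area at t=0.76: 74.6450

Cross-section at t=0.76: each vertex is (1-t)·p0[i] + t·p1[i].
  v1: (1-0.76)·(2.33,2.28) + 0.76·(5.16,2.93) = (4.4808,2.7740)
  v2: (1-0.76)·(0.61,2.87) + 0.76·(3.57,8.87) = (2.8596,7.4300)
  v3: (1-0.76)·(-2.35,3.28) + 0.76·(-2.62,5.18) = (-2.5552,4.7240)
  v4: (1-0.76)·(-4.18,-2.73) + 0.76·(-1.73,-2.75) = (-2.3180,-2.7452)
  v5: (1-0.76)·(-1.69,-4.62) + 0.76·(0.04,-4.73) = (-0.3752,-4.7036)
  v6: (1-0.76)·(-0.01,-4.31) + 0.76·(1.53,-5.64) = (1.1604,-5.3208)
  v7: (1-0.76)·(1.94,-3.05) + 0.76·(4.92,-5.93) = (4.2048,-5.2388)
  v8: (1-0.76)·(3.12,-0.32) + 0.76·(5.52,-1.02) = (4.9440,-0.8520)
Shoelace sum Σ(x_i·y_{i+1} − x_{i+1}·y_i):
  i=1: 4.4808·7.4300 − 2.8596·2.7740 = +25.3598 (running +25.3598)
  i=2: 2.8596·4.7240 − -2.5552·7.4300 = +32.4939 (running +57.8537)
  i=3: -2.5552·-2.7452 − -2.3180·4.7240 = +17.9648 (running +75.8185)
  i=4: -2.3180·-4.7036 − -0.3752·-2.7452 = +9.8729 (running +85.6914)
  i=5: -0.3752·-5.3208 − 1.1604·-4.7036 = +7.4544 (running +93.1458)
  i=6: 1.1604·-5.2388 − 4.2048·-5.3208 = +16.2938 (running +109.4396)
  i=7: 4.2048·-0.8520 − 4.9440·-5.2388 = +22.3181 (running +131.7578)
  i=8: 4.9440·2.7740 − 4.4808·-0.8520 = +17.5323 (running +149.2901)
Area = |Σ|/2 = |149.2901|/2 = 74.6450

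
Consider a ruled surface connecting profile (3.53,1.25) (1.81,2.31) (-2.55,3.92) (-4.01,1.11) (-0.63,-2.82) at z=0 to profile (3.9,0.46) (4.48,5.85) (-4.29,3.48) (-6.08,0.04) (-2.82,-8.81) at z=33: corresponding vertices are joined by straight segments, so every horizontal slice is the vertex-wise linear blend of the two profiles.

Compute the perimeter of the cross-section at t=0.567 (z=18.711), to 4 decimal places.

Cross-section at t=0.567: each vertex is (1-t)·p0[i] + t·p1[i].
  v1: (1-0.567)·(3.53,1.25) + 0.567·(3.9,0.46) = (3.7398,0.8021)
  v2: (1-0.567)·(1.81,2.31) + 0.567·(4.48,5.85) = (3.3239,4.3172)
  v3: (1-0.567)·(-2.55,3.92) + 0.567·(-4.29,3.48) = (-3.5366,3.6705)
  v4: (1-0.567)·(-4.01,1.11) + 0.567·(-6.08,0.04) = (-5.1837,0.5033)
  v5: (1-0.567)·(-0.63,-2.82) + 0.567·(-2.82,-8.81) = (-1.8717,-6.2163)
Perimeter = Σ |v_{i+1} − v_i|:
  edge 1→2: √(-0.4159² + 3.5151²) = 3.5396 (running 3.5396)
  edge 2→3: √(-6.8605² + -0.6467²) = 6.8909 (running 10.4305)
  edge 3→4: √(-1.6471² + -3.1672²) = 3.5699 (running 14.0004)
  edge 4→5: √(3.3120² + -6.7196²) = 7.4915 (running 21.4919)
  edge 5→1: √(5.6115² + 7.0184²) = 8.9859 (running 30.4779)
Perimeter = 30.4779

Perimeter at t=0.567: 30.4779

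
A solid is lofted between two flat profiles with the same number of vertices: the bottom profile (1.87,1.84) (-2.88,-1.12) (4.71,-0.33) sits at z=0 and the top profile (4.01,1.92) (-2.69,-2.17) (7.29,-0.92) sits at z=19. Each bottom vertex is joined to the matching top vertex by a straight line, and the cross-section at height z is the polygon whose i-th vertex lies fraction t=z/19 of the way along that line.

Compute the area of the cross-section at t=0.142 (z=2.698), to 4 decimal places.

Cross-section at t=0.142: each vertex is (1-t)·p0[i] + t·p1[i].
  v1: (1-0.142)·(1.87,1.84) + 0.142·(4.01,1.92) = (2.1739,1.8514)
  v2: (1-0.142)·(-2.88,-1.12) + 0.142·(-2.69,-2.17) = (-2.8530,-1.2691)
  v3: (1-0.142)·(4.71,-0.33) + 0.142·(7.29,-0.92) = (5.0764,-0.4138)
Shoelace sum Σ(x_i·y_{i+1} − x_{i+1}·y_i):
  i=1: 2.1739·-1.2691 − -2.8530·1.8514 = +2.5231 (running +2.5231)
  i=2: -2.8530·-0.4138 − 5.0764·-1.2691 = +7.6229 (running +10.1460)
  i=3: 5.0764·1.8514 − 2.1739·-0.4138 = +10.2977 (running +20.4437)
Area = |Σ|/2 = |20.4437|/2 = 10.2219

Area at t=0.142: 10.2219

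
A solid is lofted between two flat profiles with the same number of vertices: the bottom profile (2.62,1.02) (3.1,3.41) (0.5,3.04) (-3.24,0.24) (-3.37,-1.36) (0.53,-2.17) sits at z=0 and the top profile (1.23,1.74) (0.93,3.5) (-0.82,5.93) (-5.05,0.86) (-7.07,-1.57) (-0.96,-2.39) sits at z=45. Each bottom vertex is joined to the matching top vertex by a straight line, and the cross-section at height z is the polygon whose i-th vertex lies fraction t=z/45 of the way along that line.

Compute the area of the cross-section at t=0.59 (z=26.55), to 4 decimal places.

Cross-section at t=0.59: each vertex is (1-t)·p0[i] + t·p1[i].
  v1: (1-0.59)·(2.62,1.02) + 0.59·(1.23,1.74) = (1.7999,1.4448)
  v2: (1-0.59)·(3.1,3.41) + 0.59·(0.93,3.5) = (1.8197,3.4631)
  v3: (1-0.59)·(0.5,3.04) + 0.59·(-0.82,5.93) = (-0.2788,4.7451)
  v4: (1-0.59)·(-3.24,0.24) + 0.59·(-5.05,0.86) = (-4.3079,0.6058)
  v5: (1-0.59)·(-3.37,-1.36) + 0.59·(-7.07,-1.57) = (-5.5530,-1.4839)
  v6: (1-0.59)·(0.53,-2.17) + 0.59·(-0.96,-2.39) = (-0.3491,-2.2998)
Shoelace sum Σ(x_i·y_{i+1} − x_{i+1}·y_i):
  i=1: 1.7999·3.4631 − 1.8197·1.4448 = +3.6041 (running +3.6041)
  i=2: 1.8197·4.7451 − -0.2788·3.4631 = +9.6002 (running +13.2043)
  i=3: -0.2788·0.6058 − -4.3079·4.7451 = +20.2725 (running +33.4768)
  i=4: -4.3079·-1.4839 − -5.5530·0.6058 = +9.7565 (running +43.2333)
  i=5: -5.5530·-2.2998 − -0.3491·-1.4839 = +12.2528 (running +55.4861)
  i=6: -0.3491·1.4448 − 1.7999·-2.2998 = +3.6350 (running +59.1211)
Area = |Σ|/2 = |59.1211|/2 = 29.5606

Area at t=0.59: 29.5606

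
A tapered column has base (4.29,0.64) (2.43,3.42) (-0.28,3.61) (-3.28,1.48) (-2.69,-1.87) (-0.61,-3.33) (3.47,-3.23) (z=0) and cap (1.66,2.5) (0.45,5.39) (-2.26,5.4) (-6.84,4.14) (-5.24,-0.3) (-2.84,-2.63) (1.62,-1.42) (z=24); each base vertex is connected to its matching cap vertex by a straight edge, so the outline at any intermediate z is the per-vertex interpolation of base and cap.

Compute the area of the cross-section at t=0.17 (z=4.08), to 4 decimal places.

Area at t=0.17: 42.4658

Cross-section at t=0.17: each vertex is (1-t)·p0[i] + t·p1[i].
  v1: (1-0.17)·(4.29,0.64) + 0.17·(1.66,2.5) = (3.8429,0.9562)
  v2: (1-0.17)·(2.43,3.42) + 0.17·(0.45,5.39) = (2.0934,3.7549)
  v3: (1-0.17)·(-0.28,3.61) + 0.17·(-2.26,5.4) = (-0.6166,3.9143)
  v4: (1-0.17)·(-3.28,1.48) + 0.17·(-6.84,4.14) = (-3.8852,1.9322)
  v5: (1-0.17)·(-2.69,-1.87) + 0.17·(-5.24,-0.3) = (-3.1235,-1.6031)
  v6: (1-0.17)·(-0.61,-3.33) + 0.17·(-2.84,-2.63) = (-0.9891,-3.2110)
  v7: (1-0.17)·(3.47,-3.23) + 0.17·(1.62,-1.42) = (3.1555,-2.9223)
Shoelace sum Σ(x_i·y_{i+1} − x_{i+1}·y_i):
  i=1: 3.8429·3.7549 − 2.0934·0.9562 = +12.4280 (running +12.4280)
  i=2: 2.0934·3.9143 − -0.6166·3.7549 = +10.5095 (running +22.9375)
  i=3: -0.6166·1.9322 − -3.8852·3.9143 = +14.0164 (running +36.9539)
  i=4: -3.8852·-1.6031 − -3.1235·1.9322 = +12.2636 (running +49.2175)
  i=5: -3.1235·-3.2110 − -0.9891·-1.6031 = +8.4439 (running +57.6614)
  i=6: -0.9891·-2.9223 − 3.1555·-3.2110 = +13.0228 (running +70.6842)
  i=7: 3.1555·0.9562 − 3.8429·-2.9223 = +14.2474 (running +84.9316)
Area = |Σ|/2 = |84.9316|/2 = 42.4658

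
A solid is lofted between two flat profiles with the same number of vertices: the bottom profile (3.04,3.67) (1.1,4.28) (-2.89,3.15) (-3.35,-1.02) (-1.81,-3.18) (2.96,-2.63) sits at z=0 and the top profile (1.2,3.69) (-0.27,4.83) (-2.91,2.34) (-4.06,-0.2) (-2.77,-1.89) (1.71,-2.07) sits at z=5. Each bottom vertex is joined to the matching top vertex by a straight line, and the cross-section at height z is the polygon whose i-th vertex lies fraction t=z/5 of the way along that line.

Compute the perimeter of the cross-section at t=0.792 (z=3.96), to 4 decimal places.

Perimeter at t=0.792: 21.2474

Cross-section at t=0.792: each vertex is (1-t)·p0[i] + t·p1[i].
  v1: (1-0.792)·(3.04,3.67) + 0.792·(1.2,3.69) = (1.5827,3.6858)
  v2: (1-0.792)·(1.1,4.28) + 0.792·(-0.27,4.83) = (0.0150,4.7156)
  v3: (1-0.792)·(-2.89,3.15) + 0.792·(-2.91,2.34) = (-2.9058,2.5085)
  v4: (1-0.792)·(-3.35,-1.02) + 0.792·(-4.06,-0.2) = (-3.9123,-0.3706)
  v5: (1-0.792)·(-1.81,-3.18) + 0.792·(-2.77,-1.89) = (-2.5703,-2.1583)
  v6: (1-0.792)·(2.96,-2.63) + 0.792·(1.71,-2.07) = (1.9700,-2.1865)
Perimeter = Σ |v_{i+1} − v_i|:
  edge 1→2: √(-1.5678² + 1.0298²) = 1.8757 (running 1.8757)
  edge 2→3: √(-2.9208² + -2.2071²) = 3.6609 (running 5.5366)
  edge 3→4: √(-1.0065² + -2.8790²) = 3.0499 (running 8.5865)
  edge 4→5: √(1.3420² + -1.7878²) = 2.2354 (running 10.8219)
  edge 5→6: √(4.5403² + -0.0282²) = 4.5404 (running 15.3624)
  edge 6→1: √(-0.3873² + 5.8723²) = 5.8851 (running 21.2474)
Perimeter = 21.2474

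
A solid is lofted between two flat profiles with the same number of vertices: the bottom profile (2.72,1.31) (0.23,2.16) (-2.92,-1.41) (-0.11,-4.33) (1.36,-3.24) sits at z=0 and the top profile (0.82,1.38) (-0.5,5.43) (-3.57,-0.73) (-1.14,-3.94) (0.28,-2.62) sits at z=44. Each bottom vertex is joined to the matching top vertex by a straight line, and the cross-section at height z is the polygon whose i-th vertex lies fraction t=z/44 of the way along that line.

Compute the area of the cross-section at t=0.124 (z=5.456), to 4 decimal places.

Area at t=0.124: 20.8560

Cross-section at t=0.124: each vertex is (1-t)·p0[i] + t·p1[i].
  v1: (1-0.124)·(2.72,1.31) + 0.124·(0.82,1.38) = (2.4844,1.3187)
  v2: (1-0.124)·(0.23,2.16) + 0.124·(-0.5,5.43) = (0.1395,2.5655)
  v3: (1-0.124)·(-2.92,-1.41) + 0.124·(-3.57,-0.73) = (-3.0006,-1.3257)
  v4: (1-0.124)·(-0.11,-4.33) + 0.124·(-1.14,-3.94) = (-0.2377,-4.2816)
  v5: (1-0.124)·(1.36,-3.24) + 0.124·(0.28,-2.62) = (1.2261,-3.1631)
Shoelace sum Σ(x_i·y_{i+1} − x_{i+1}·y_i):
  i=1: 2.4844·2.5655 − 0.1395·1.3187 = +6.1897 (running +6.1897)
  i=2: 0.1395·-1.3257 − -3.0006·2.5655 = +7.5131 (running +13.7028)
  i=3: -3.0006·-4.2816 − -0.2377·-1.3257 = +12.5323 (running +26.2352)
  i=4: -0.2377·-3.1631 − 1.2261·-4.2816 = +6.0016 (running +32.2367)
  i=5: 1.2261·1.3187 − 2.4844·-3.1631 = +9.4753 (running +41.7120)
Area = |Σ|/2 = |41.7120|/2 = 20.8560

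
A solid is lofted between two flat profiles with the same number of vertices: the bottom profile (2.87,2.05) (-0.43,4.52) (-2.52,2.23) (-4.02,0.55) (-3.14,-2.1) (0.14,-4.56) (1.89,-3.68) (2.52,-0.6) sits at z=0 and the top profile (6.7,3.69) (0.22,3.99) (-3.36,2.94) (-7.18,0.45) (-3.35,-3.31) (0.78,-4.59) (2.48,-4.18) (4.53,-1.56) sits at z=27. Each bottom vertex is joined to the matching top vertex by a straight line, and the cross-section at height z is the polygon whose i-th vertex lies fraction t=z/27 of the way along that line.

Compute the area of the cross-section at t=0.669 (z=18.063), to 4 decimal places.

Area at t=0.669: 63.2237

Cross-section at t=0.669: each vertex is (1-t)·p0[i] + t·p1[i].
  v1: (1-0.669)·(2.87,2.05) + 0.669·(6.7,3.69) = (5.4323,3.1472)
  v2: (1-0.669)·(-0.43,4.52) + 0.669·(0.22,3.99) = (0.0049,4.1654)
  v3: (1-0.669)·(-2.52,2.23) + 0.669·(-3.36,2.94) = (-3.0820,2.7050)
  v4: (1-0.669)·(-4.02,0.55) + 0.669·(-7.18,0.45) = (-6.1340,0.4831)
  v5: (1-0.669)·(-3.14,-2.1) + 0.669·(-3.35,-3.31) = (-3.2805,-2.9095)
  v6: (1-0.669)·(0.14,-4.56) + 0.669·(0.78,-4.59) = (0.5682,-4.5801)
  v7: (1-0.669)·(1.89,-3.68) + 0.669·(2.48,-4.18) = (2.2847,-4.0145)
  v8: (1-0.669)·(2.52,-0.6) + 0.669·(4.53,-1.56) = (3.8647,-1.2422)
Shoelace sum Σ(x_i·y_{i+1} − x_{i+1}·y_i):
  i=1: 5.4323·4.1654 − 0.0049·3.1472 = +22.6125 (running +22.6125)
  i=2: 0.0049·2.7050 − -3.0820·4.1654 = +12.8508 (running +35.4633)
  i=3: -3.0820·0.4831 − -6.1340·2.7050 = +15.1036 (running +50.5669)
  i=4: -6.1340·-2.9095 − -3.2805·0.4831 = +19.4317 (running +69.9986)
  i=5: -3.2805·-4.5801 − 0.5682·-2.9095 = +16.6779 (running +86.6766)
  i=6: 0.5682·-4.0145 − 2.2847·-4.5801 = +8.1833 (running +94.8598)
  i=7: 2.2847·-1.2422 − 3.8647·-4.0145 = +12.6766 (running +107.5365)
  i=8: 3.8647·3.1472 − 5.4323·-1.2422 = +18.9110 (running +126.4474)
Area = |Σ|/2 = |126.4474|/2 = 63.2237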